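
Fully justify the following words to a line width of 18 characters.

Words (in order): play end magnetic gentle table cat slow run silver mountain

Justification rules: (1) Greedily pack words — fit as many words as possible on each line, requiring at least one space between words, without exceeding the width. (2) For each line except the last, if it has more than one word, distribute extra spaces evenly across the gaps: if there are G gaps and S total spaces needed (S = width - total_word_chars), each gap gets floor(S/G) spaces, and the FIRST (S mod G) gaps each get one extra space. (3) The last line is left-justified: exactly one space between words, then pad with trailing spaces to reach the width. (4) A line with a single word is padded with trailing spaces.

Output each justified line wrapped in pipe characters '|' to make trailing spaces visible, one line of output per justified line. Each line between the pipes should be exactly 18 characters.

Answer: |play  end magnetic|
|gentle  table  cat|
|slow   run  silver|
|mountain          |

Derivation:
Line 1: ['play', 'end', 'magnetic'] (min_width=17, slack=1)
Line 2: ['gentle', 'table', 'cat'] (min_width=16, slack=2)
Line 3: ['slow', 'run', 'silver'] (min_width=15, slack=3)
Line 4: ['mountain'] (min_width=8, slack=10)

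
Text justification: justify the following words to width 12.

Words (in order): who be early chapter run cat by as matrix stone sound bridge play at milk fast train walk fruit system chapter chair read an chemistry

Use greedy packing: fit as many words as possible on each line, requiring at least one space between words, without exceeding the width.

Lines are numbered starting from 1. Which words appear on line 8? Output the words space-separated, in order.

Line 1: ['who', 'be', 'early'] (min_width=12, slack=0)
Line 2: ['chapter', 'run'] (min_width=11, slack=1)
Line 3: ['cat', 'by', 'as'] (min_width=9, slack=3)
Line 4: ['matrix', 'stone'] (min_width=12, slack=0)
Line 5: ['sound', 'bridge'] (min_width=12, slack=0)
Line 6: ['play', 'at', 'milk'] (min_width=12, slack=0)
Line 7: ['fast', 'train'] (min_width=10, slack=2)
Line 8: ['walk', 'fruit'] (min_width=10, slack=2)
Line 9: ['system'] (min_width=6, slack=6)
Line 10: ['chapter'] (min_width=7, slack=5)
Line 11: ['chair', 'read'] (min_width=10, slack=2)
Line 12: ['an', 'chemistry'] (min_width=12, slack=0)

Answer: walk fruit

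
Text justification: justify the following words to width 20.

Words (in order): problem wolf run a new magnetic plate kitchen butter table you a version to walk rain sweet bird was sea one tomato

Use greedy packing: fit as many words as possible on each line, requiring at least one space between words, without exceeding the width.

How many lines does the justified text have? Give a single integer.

Line 1: ['problem', 'wolf', 'run', 'a'] (min_width=18, slack=2)
Line 2: ['new', 'magnetic', 'plate'] (min_width=18, slack=2)
Line 3: ['kitchen', 'butter', 'table'] (min_width=20, slack=0)
Line 4: ['you', 'a', 'version', 'to'] (min_width=16, slack=4)
Line 5: ['walk', 'rain', 'sweet', 'bird'] (min_width=20, slack=0)
Line 6: ['was', 'sea', 'one', 'tomato'] (min_width=18, slack=2)
Total lines: 6

Answer: 6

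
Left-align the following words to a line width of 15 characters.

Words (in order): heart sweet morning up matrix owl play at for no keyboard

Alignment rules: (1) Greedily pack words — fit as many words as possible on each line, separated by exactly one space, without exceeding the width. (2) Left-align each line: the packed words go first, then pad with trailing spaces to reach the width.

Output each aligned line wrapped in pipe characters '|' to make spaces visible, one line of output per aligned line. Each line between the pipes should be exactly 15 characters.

Answer: |heart sweet    |
|morning up     |
|matrix owl play|
|at for no      |
|keyboard       |

Derivation:
Line 1: ['heart', 'sweet'] (min_width=11, slack=4)
Line 2: ['morning', 'up'] (min_width=10, slack=5)
Line 3: ['matrix', 'owl', 'play'] (min_width=15, slack=0)
Line 4: ['at', 'for', 'no'] (min_width=9, slack=6)
Line 5: ['keyboard'] (min_width=8, slack=7)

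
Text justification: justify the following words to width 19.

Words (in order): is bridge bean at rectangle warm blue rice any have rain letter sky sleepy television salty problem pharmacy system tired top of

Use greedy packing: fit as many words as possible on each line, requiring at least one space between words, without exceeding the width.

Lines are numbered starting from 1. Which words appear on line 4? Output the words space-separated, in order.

Line 1: ['is', 'bridge', 'bean', 'at'] (min_width=17, slack=2)
Line 2: ['rectangle', 'warm', 'blue'] (min_width=19, slack=0)
Line 3: ['rice', 'any', 'have', 'rain'] (min_width=18, slack=1)
Line 4: ['letter', 'sky', 'sleepy'] (min_width=17, slack=2)
Line 5: ['television', 'salty'] (min_width=16, slack=3)
Line 6: ['problem', 'pharmacy'] (min_width=16, slack=3)
Line 7: ['system', 'tired', 'top', 'of'] (min_width=19, slack=0)

Answer: letter sky sleepy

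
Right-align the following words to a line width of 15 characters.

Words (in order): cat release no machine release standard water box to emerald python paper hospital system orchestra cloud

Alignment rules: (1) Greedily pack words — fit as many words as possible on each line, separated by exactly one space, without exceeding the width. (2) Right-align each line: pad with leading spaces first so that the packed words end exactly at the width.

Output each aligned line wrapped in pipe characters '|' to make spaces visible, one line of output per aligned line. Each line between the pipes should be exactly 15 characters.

Answer: | cat release no|
|machine release|
| standard water|
| box to emerald|
|   python paper|
|hospital system|
|orchestra cloud|

Derivation:
Line 1: ['cat', 'release', 'no'] (min_width=14, slack=1)
Line 2: ['machine', 'release'] (min_width=15, slack=0)
Line 3: ['standard', 'water'] (min_width=14, slack=1)
Line 4: ['box', 'to', 'emerald'] (min_width=14, slack=1)
Line 5: ['python', 'paper'] (min_width=12, slack=3)
Line 6: ['hospital', 'system'] (min_width=15, slack=0)
Line 7: ['orchestra', 'cloud'] (min_width=15, slack=0)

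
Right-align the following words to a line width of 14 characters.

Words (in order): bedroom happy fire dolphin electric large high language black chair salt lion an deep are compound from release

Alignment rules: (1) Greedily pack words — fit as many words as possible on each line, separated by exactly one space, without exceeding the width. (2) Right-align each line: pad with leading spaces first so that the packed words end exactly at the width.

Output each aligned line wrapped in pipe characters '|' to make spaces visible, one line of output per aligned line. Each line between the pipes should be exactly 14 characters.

Line 1: ['bedroom', 'happy'] (min_width=13, slack=1)
Line 2: ['fire', 'dolphin'] (min_width=12, slack=2)
Line 3: ['electric', 'large'] (min_width=14, slack=0)
Line 4: ['high', 'language'] (min_width=13, slack=1)
Line 5: ['black', 'chair'] (min_width=11, slack=3)
Line 6: ['salt', 'lion', 'an'] (min_width=12, slack=2)
Line 7: ['deep', 'are'] (min_width=8, slack=6)
Line 8: ['compound', 'from'] (min_width=13, slack=1)
Line 9: ['release'] (min_width=7, slack=7)

Answer: | bedroom happy|
|  fire dolphin|
|electric large|
| high language|
|   black chair|
|  salt lion an|
|      deep are|
| compound from|
|       release|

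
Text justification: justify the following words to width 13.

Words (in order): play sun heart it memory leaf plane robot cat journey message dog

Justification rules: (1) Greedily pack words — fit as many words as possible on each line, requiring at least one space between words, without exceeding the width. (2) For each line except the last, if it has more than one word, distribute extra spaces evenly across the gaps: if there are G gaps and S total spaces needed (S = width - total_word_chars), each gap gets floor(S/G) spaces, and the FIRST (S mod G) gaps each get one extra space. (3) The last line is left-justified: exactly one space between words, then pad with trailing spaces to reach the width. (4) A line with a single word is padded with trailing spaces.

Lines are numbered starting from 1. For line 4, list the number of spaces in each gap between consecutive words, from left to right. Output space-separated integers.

Answer: 3

Derivation:
Line 1: ['play', 'sun'] (min_width=8, slack=5)
Line 2: ['heart', 'it'] (min_width=8, slack=5)
Line 3: ['memory', 'leaf'] (min_width=11, slack=2)
Line 4: ['plane', 'robot'] (min_width=11, slack=2)
Line 5: ['cat', 'journey'] (min_width=11, slack=2)
Line 6: ['message', 'dog'] (min_width=11, slack=2)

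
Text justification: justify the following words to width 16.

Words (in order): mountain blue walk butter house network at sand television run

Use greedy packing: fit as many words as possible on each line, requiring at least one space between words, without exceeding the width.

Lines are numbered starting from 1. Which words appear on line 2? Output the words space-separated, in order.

Line 1: ['mountain', 'blue'] (min_width=13, slack=3)
Line 2: ['walk', 'butter'] (min_width=11, slack=5)
Line 3: ['house', 'network', 'at'] (min_width=16, slack=0)
Line 4: ['sand', 'television'] (min_width=15, slack=1)
Line 5: ['run'] (min_width=3, slack=13)

Answer: walk butter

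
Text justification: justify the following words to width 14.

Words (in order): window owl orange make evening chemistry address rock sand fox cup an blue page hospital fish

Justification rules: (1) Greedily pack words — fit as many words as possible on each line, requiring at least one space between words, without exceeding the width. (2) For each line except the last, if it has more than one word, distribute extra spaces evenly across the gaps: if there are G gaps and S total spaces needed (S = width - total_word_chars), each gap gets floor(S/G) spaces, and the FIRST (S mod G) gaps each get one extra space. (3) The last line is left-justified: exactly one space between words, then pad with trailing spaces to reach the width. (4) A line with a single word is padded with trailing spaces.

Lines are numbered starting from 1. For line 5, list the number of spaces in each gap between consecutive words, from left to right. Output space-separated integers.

Line 1: ['window', 'owl'] (min_width=10, slack=4)
Line 2: ['orange', 'make'] (min_width=11, slack=3)
Line 3: ['evening'] (min_width=7, slack=7)
Line 4: ['chemistry'] (min_width=9, slack=5)
Line 5: ['address', 'rock'] (min_width=12, slack=2)
Line 6: ['sand', 'fox', 'cup'] (min_width=12, slack=2)
Line 7: ['an', 'blue', 'page'] (min_width=12, slack=2)
Line 8: ['hospital', 'fish'] (min_width=13, slack=1)

Answer: 3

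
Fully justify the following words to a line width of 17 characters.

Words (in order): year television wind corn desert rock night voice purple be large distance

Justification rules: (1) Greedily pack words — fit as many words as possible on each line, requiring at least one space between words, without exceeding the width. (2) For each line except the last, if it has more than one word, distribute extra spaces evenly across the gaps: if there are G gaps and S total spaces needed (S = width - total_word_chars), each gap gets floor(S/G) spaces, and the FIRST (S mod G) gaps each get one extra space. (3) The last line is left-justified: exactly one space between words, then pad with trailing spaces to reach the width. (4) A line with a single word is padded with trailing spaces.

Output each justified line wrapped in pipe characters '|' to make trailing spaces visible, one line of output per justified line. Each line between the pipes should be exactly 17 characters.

Answer: |year   television|
|wind  corn desert|
|rock  night voice|
|purple  be  large|
|distance         |

Derivation:
Line 1: ['year', 'television'] (min_width=15, slack=2)
Line 2: ['wind', 'corn', 'desert'] (min_width=16, slack=1)
Line 3: ['rock', 'night', 'voice'] (min_width=16, slack=1)
Line 4: ['purple', 'be', 'large'] (min_width=15, slack=2)
Line 5: ['distance'] (min_width=8, slack=9)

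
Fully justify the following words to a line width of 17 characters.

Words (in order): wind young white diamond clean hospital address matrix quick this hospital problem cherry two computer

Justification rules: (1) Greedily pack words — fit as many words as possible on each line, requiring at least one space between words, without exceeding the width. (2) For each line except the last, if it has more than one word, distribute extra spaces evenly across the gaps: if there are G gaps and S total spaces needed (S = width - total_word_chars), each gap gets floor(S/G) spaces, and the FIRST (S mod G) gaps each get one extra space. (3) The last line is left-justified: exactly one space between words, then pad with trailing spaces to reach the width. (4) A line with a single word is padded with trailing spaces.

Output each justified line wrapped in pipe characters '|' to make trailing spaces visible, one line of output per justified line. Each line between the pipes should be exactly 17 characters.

Answer: |wind  young white|
|diamond     clean|
|hospital  address|
|matrix quick this|
|hospital  problem|
|cherry        two|
|computer         |

Derivation:
Line 1: ['wind', 'young', 'white'] (min_width=16, slack=1)
Line 2: ['diamond', 'clean'] (min_width=13, slack=4)
Line 3: ['hospital', 'address'] (min_width=16, slack=1)
Line 4: ['matrix', 'quick', 'this'] (min_width=17, slack=0)
Line 5: ['hospital', 'problem'] (min_width=16, slack=1)
Line 6: ['cherry', 'two'] (min_width=10, slack=7)
Line 7: ['computer'] (min_width=8, slack=9)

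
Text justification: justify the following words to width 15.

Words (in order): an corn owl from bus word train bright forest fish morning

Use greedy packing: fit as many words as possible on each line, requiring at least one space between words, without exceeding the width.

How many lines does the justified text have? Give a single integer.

Answer: 5

Derivation:
Line 1: ['an', 'corn', 'owl'] (min_width=11, slack=4)
Line 2: ['from', 'bus', 'word'] (min_width=13, slack=2)
Line 3: ['train', 'bright'] (min_width=12, slack=3)
Line 4: ['forest', 'fish'] (min_width=11, slack=4)
Line 5: ['morning'] (min_width=7, slack=8)
Total lines: 5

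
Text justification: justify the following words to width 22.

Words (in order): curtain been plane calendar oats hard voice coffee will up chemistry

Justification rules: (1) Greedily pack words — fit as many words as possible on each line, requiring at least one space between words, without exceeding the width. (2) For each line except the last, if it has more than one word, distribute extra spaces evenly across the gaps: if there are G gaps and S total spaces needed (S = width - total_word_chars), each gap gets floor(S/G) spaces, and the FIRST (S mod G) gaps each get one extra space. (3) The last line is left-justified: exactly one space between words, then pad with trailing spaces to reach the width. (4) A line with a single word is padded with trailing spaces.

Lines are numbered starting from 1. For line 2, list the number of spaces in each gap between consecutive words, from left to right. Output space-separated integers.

Answer: 3 3

Derivation:
Line 1: ['curtain', 'been', 'plane'] (min_width=18, slack=4)
Line 2: ['calendar', 'oats', 'hard'] (min_width=18, slack=4)
Line 3: ['voice', 'coffee', 'will', 'up'] (min_width=20, slack=2)
Line 4: ['chemistry'] (min_width=9, slack=13)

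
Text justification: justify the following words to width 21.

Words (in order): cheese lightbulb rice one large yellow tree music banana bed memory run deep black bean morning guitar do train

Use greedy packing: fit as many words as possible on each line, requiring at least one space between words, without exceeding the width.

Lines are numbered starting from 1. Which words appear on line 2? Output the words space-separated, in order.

Line 1: ['cheese', 'lightbulb', 'rice'] (min_width=21, slack=0)
Line 2: ['one', 'large', 'yellow', 'tree'] (min_width=21, slack=0)
Line 3: ['music', 'banana', 'bed'] (min_width=16, slack=5)
Line 4: ['memory', 'run', 'deep', 'black'] (min_width=21, slack=0)
Line 5: ['bean', 'morning', 'guitar'] (min_width=19, slack=2)
Line 6: ['do', 'train'] (min_width=8, slack=13)

Answer: one large yellow tree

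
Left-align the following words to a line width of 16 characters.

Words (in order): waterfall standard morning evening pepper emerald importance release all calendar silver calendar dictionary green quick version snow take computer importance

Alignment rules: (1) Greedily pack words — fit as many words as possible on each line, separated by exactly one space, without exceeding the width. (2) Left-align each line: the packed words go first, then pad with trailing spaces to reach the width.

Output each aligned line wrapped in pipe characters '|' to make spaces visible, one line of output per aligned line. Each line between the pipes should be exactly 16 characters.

Line 1: ['waterfall'] (min_width=9, slack=7)
Line 2: ['standard', 'morning'] (min_width=16, slack=0)
Line 3: ['evening', 'pepper'] (min_width=14, slack=2)
Line 4: ['emerald'] (min_width=7, slack=9)
Line 5: ['importance'] (min_width=10, slack=6)
Line 6: ['release', 'all'] (min_width=11, slack=5)
Line 7: ['calendar', 'silver'] (min_width=15, slack=1)
Line 8: ['calendar'] (min_width=8, slack=8)
Line 9: ['dictionary', 'green'] (min_width=16, slack=0)
Line 10: ['quick', 'version'] (min_width=13, slack=3)
Line 11: ['snow', 'take'] (min_width=9, slack=7)
Line 12: ['computer'] (min_width=8, slack=8)
Line 13: ['importance'] (min_width=10, slack=6)

Answer: |waterfall       |
|standard morning|
|evening pepper  |
|emerald         |
|importance      |
|release all     |
|calendar silver |
|calendar        |
|dictionary green|
|quick version   |
|snow take       |
|computer        |
|importance      |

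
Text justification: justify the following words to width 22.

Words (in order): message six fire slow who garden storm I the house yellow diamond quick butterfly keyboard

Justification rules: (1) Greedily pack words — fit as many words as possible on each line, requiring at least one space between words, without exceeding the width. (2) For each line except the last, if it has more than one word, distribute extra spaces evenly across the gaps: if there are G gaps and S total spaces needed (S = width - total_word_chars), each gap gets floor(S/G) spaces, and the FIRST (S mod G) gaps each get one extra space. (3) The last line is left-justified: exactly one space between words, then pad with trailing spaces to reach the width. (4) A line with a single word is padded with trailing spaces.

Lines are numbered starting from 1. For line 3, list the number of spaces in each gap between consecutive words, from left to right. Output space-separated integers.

Answer: 2 2

Derivation:
Line 1: ['message', 'six', 'fire', 'slow'] (min_width=21, slack=1)
Line 2: ['who', 'garden', 'storm', 'I', 'the'] (min_width=22, slack=0)
Line 3: ['house', 'yellow', 'diamond'] (min_width=20, slack=2)
Line 4: ['quick', 'butterfly'] (min_width=15, slack=7)
Line 5: ['keyboard'] (min_width=8, slack=14)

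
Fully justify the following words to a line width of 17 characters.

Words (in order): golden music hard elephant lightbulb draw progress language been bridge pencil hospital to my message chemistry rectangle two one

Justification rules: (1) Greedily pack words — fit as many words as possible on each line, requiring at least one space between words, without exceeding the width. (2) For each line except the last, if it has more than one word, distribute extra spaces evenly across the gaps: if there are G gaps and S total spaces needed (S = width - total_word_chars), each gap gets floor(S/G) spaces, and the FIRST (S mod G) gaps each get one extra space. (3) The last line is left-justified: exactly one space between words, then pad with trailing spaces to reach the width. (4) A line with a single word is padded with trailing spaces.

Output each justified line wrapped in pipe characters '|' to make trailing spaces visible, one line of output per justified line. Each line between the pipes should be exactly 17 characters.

Line 1: ['golden', 'music', 'hard'] (min_width=17, slack=0)
Line 2: ['elephant'] (min_width=8, slack=9)
Line 3: ['lightbulb', 'draw'] (min_width=14, slack=3)
Line 4: ['progress', 'language'] (min_width=17, slack=0)
Line 5: ['been', 'bridge'] (min_width=11, slack=6)
Line 6: ['pencil', 'hospital'] (min_width=15, slack=2)
Line 7: ['to', 'my', 'message'] (min_width=13, slack=4)
Line 8: ['chemistry'] (min_width=9, slack=8)
Line 9: ['rectangle', 'two', 'one'] (min_width=17, slack=0)

Answer: |golden music hard|
|elephant         |
|lightbulb    draw|
|progress language|
|been       bridge|
|pencil   hospital|
|to   my   message|
|chemistry        |
|rectangle two one|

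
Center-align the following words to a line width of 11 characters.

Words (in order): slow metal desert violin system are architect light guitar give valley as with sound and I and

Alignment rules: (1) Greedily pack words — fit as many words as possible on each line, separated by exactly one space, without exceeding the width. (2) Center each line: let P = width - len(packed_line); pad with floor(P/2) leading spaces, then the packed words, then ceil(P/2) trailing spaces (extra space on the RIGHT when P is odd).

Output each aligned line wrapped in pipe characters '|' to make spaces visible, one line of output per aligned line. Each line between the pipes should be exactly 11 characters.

Line 1: ['slow', 'metal'] (min_width=10, slack=1)
Line 2: ['desert'] (min_width=6, slack=5)
Line 3: ['violin'] (min_width=6, slack=5)
Line 4: ['system', 'are'] (min_width=10, slack=1)
Line 5: ['architect'] (min_width=9, slack=2)
Line 6: ['light'] (min_width=5, slack=6)
Line 7: ['guitar', 'give'] (min_width=11, slack=0)
Line 8: ['valley', 'as'] (min_width=9, slack=2)
Line 9: ['with', 'sound'] (min_width=10, slack=1)
Line 10: ['and', 'I', 'and'] (min_width=9, slack=2)

Answer: |slow metal |
|  desert   |
|  violin   |
|system are |
| architect |
|   light   |
|guitar give|
| valley as |
|with sound |
| and I and |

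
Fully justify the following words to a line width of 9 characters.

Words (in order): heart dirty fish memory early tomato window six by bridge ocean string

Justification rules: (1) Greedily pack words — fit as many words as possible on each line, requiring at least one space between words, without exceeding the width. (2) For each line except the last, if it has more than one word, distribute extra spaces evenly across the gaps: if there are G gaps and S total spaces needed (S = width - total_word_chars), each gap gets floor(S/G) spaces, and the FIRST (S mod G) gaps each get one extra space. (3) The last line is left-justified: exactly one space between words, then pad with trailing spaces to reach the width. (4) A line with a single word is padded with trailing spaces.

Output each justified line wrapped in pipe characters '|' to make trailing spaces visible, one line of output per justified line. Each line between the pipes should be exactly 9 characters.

Answer: |heart    |
|dirty    |
|fish     |
|memory   |
|early    |
|tomato   |
|window   |
|six    by|
|bridge   |
|ocean    |
|string   |

Derivation:
Line 1: ['heart'] (min_width=5, slack=4)
Line 2: ['dirty'] (min_width=5, slack=4)
Line 3: ['fish'] (min_width=4, slack=5)
Line 4: ['memory'] (min_width=6, slack=3)
Line 5: ['early'] (min_width=5, slack=4)
Line 6: ['tomato'] (min_width=6, slack=3)
Line 7: ['window'] (min_width=6, slack=3)
Line 8: ['six', 'by'] (min_width=6, slack=3)
Line 9: ['bridge'] (min_width=6, slack=3)
Line 10: ['ocean'] (min_width=5, slack=4)
Line 11: ['string'] (min_width=6, slack=3)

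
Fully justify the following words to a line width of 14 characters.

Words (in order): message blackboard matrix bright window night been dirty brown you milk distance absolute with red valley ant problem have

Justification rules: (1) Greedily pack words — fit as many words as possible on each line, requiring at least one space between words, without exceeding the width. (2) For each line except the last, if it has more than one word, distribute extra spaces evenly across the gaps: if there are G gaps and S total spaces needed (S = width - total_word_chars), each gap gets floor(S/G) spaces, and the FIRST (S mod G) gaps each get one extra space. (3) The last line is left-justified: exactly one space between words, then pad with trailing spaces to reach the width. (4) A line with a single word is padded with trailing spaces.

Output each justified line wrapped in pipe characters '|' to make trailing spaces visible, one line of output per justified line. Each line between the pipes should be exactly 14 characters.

Answer: |message       |
|blackboard    |
|matrix  bright|
|window   night|
|been     dirty|
|brown you milk|
|distance      |
|absolute  with|
|red valley ant|
|problem have  |

Derivation:
Line 1: ['message'] (min_width=7, slack=7)
Line 2: ['blackboard'] (min_width=10, slack=4)
Line 3: ['matrix', 'bright'] (min_width=13, slack=1)
Line 4: ['window', 'night'] (min_width=12, slack=2)
Line 5: ['been', 'dirty'] (min_width=10, slack=4)
Line 6: ['brown', 'you', 'milk'] (min_width=14, slack=0)
Line 7: ['distance'] (min_width=8, slack=6)
Line 8: ['absolute', 'with'] (min_width=13, slack=1)
Line 9: ['red', 'valley', 'ant'] (min_width=14, slack=0)
Line 10: ['problem', 'have'] (min_width=12, slack=2)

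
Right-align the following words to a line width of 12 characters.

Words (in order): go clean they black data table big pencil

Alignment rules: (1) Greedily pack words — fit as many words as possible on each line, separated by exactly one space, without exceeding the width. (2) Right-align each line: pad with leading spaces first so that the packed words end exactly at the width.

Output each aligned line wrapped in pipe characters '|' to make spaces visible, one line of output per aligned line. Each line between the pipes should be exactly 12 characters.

Line 1: ['go', 'clean'] (min_width=8, slack=4)
Line 2: ['they', 'black'] (min_width=10, slack=2)
Line 3: ['data', 'table'] (min_width=10, slack=2)
Line 4: ['big', 'pencil'] (min_width=10, slack=2)

Answer: |    go clean|
|  they black|
|  data table|
|  big pencil|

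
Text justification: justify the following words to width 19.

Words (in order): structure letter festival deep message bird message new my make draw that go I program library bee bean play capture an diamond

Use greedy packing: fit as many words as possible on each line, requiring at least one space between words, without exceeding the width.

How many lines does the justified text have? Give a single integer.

Line 1: ['structure', 'letter'] (min_width=16, slack=3)
Line 2: ['festival', 'deep'] (min_width=13, slack=6)
Line 3: ['message', 'bird'] (min_width=12, slack=7)
Line 4: ['message', 'new', 'my', 'make'] (min_width=19, slack=0)
Line 5: ['draw', 'that', 'go', 'I'] (min_width=14, slack=5)
Line 6: ['program', 'library', 'bee'] (min_width=19, slack=0)
Line 7: ['bean', 'play', 'capture'] (min_width=17, slack=2)
Line 8: ['an', 'diamond'] (min_width=10, slack=9)
Total lines: 8

Answer: 8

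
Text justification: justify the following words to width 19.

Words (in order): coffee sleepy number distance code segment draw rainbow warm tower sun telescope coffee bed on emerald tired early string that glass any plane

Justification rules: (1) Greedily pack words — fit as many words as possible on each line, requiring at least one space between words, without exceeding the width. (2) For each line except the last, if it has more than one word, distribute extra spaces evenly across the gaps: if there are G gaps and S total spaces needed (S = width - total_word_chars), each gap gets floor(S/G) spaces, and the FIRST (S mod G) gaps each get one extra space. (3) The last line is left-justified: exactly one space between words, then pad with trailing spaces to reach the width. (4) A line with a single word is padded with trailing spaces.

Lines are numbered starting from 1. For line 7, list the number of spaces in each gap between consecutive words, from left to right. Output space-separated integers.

Line 1: ['coffee', 'sleepy'] (min_width=13, slack=6)
Line 2: ['number', 'distance'] (min_width=15, slack=4)
Line 3: ['code', 'segment', 'draw'] (min_width=17, slack=2)
Line 4: ['rainbow', 'warm', 'tower'] (min_width=18, slack=1)
Line 5: ['sun', 'telescope'] (min_width=13, slack=6)
Line 6: ['coffee', 'bed', 'on'] (min_width=13, slack=6)
Line 7: ['emerald', 'tired', 'early'] (min_width=19, slack=0)
Line 8: ['string', 'that', 'glass'] (min_width=17, slack=2)
Line 9: ['any', 'plane'] (min_width=9, slack=10)

Answer: 1 1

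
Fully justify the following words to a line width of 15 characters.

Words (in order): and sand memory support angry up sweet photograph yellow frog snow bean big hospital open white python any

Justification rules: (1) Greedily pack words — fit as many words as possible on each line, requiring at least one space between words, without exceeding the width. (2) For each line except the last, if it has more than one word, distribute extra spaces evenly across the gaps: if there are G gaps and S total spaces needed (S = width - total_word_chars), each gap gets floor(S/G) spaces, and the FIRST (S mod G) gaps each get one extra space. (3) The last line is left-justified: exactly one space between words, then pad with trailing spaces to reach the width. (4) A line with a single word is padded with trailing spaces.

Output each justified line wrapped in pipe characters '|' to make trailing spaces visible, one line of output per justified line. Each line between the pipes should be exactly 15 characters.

Line 1: ['and', 'sand', 'memory'] (min_width=15, slack=0)
Line 2: ['support', 'angry'] (min_width=13, slack=2)
Line 3: ['up', 'sweet'] (min_width=8, slack=7)
Line 4: ['photograph'] (min_width=10, slack=5)
Line 5: ['yellow', 'frog'] (min_width=11, slack=4)
Line 6: ['snow', 'bean', 'big'] (min_width=13, slack=2)
Line 7: ['hospital', 'open'] (min_width=13, slack=2)
Line 8: ['white', 'python'] (min_width=12, slack=3)
Line 9: ['any'] (min_width=3, slack=12)

Answer: |and sand memory|
|support   angry|
|up        sweet|
|photograph     |
|yellow     frog|
|snow  bean  big|
|hospital   open|
|white    python|
|any            |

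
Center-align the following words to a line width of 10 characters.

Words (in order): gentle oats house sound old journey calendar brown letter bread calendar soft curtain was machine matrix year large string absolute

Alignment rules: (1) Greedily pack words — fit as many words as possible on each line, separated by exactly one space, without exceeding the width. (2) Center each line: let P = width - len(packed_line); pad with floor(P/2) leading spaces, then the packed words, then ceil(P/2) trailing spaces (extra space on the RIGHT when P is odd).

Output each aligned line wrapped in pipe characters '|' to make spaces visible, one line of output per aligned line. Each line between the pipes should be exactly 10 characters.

Line 1: ['gentle'] (min_width=6, slack=4)
Line 2: ['oats', 'house'] (min_width=10, slack=0)
Line 3: ['sound', 'old'] (min_width=9, slack=1)
Line 4: ['journey'] (min_width=7, slack=3)
Line 5: ['calendar'] (min_width=8, slack=2)
Line 6: ['brown'] (min_width=5, slack=5)
Line 7: ['letter'] (min_width=6, slack=4)
Line 8: ['bread'] (min_width=5, slack=5)
Line 9: ['calendar'] (min_width=8, slack=2)
Line 10: ['soft'] (min_width=4, slack=6)
Line 11: ['curtain'] (min_width=7, slack=3)
Line 12: ['was'] (min_width=3, slack=7)
Line 13: ['machine'] (min_width=7, slack=3)
Line 14: ['matrix'] (min_width=6, slack=4)
Line 15: ['year', 'large'] (min_width=10, slack=0)
Line 16: ['string'] (min_width=6, slack=4)
Line 17: ['absolute'] (min_width=8, slack=2)

Answer: |  gentle  |
|oats house|
|sound old |
| journey  |
| calendar |
|  brown   |
|  letter  |
|  bread   |
| calendar |
|   soft   |
| curtain  |
|   was    |
| machine  |
|  matrix  |
|year large|
|  string  |
| absolute |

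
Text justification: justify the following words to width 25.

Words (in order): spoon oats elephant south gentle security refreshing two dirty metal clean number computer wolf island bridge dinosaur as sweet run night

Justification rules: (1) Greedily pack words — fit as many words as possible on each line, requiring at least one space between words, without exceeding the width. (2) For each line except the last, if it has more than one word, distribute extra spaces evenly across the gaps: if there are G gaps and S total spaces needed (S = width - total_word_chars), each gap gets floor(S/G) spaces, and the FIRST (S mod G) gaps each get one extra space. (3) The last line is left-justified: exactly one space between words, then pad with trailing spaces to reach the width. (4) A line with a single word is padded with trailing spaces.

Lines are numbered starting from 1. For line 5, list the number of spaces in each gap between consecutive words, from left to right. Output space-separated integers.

Answer: 4 3

Derivation:
Line 1: ['spoon', 'oats', 'elephant', 'south'] (min_width=25, slack=0)
Line 2: ['gentle', 'security'] (min_width=15, slack=10)
Line 3: ['refreshing', 'two', 'dirty'] (min_width=20, slack=5)
Line 4: ['metal', 'clean', 'number'] (min_width=18, slack=7)
Line 5: ['computer', 'wolf', 'island'] (min_width=20, slack=5)
Line 6: ['bridge', 'dinosaur', 'as', 'sweet'] (min_width=24, slack=1)
Line 7: ['run', 'night'] (min_width=9, slack=16)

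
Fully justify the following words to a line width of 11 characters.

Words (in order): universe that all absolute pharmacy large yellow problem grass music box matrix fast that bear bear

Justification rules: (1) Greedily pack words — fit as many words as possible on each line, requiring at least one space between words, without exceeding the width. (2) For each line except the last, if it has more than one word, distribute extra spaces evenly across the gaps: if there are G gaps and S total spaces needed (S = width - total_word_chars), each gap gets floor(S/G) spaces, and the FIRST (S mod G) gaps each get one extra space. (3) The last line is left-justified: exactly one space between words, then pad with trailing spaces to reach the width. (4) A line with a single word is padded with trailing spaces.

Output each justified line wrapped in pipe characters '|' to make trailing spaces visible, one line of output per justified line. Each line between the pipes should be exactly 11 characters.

Answer: |universe   |
|that    all|
|absolute   |
|pharmacy   |
|large      |
|yellow     |
|problem    |
|grass music|
|box  matrix|
|fast   that|
|bear bear  |

Derivation:
Line 1: ['universe'] (min_width=8, slack=3)
Line 2: ['that', 'all'] (min_width=8, slack=3)
Line 3: ['absolute'] (min_width=8, slack=3)
Line 4: ['pharmacy'] (min_width=8, slack=3)
Line 5: ['large'] (min_width=5, slack=6)
Line 6: ['yellow'] (min_width=6, slack=5)
Line 7: ['problem'] (min_width=7, slack=4)
Line 8: ['grass', 'music'] (min_width=11, slack=0)
Line 9: ['box', 'matrix'] (min_width=10, slack=1)
Line 10: ['fast', 'that'] (min_width=9, slack=2)
Line 11: ['bear', 'bear'] (min_width=9, slack=2)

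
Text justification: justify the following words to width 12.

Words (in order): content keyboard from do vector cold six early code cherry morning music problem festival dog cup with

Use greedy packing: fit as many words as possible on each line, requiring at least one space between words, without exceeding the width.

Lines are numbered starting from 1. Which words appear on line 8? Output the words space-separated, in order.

Line 1: ['content'] (min_width=7, slack=5)
Line 2: ['keyboard'] (min_width=8, slack=4)
Line 3: ['from', 'do'] (min_width=7, slack=5)
Line 4: ['vector', 'cold'] (min_width=11, slack=1)
Line 5: ['six', 'early'] (min_width=9, slack=3)
Line 6: ['code', 'cherry'] (min_width=11, slack=1)
Line 7: ['morning'] (min_width=7, slack=5)
Line 8: ['music'] (min_width=5, slack=7)
Line 9: ['problem'] (min_width=7, slack=5)
Line 10: ['festival', 'dog'] (min_width=12, slack=0)
Line 11: ['cup', 'with'] (min_width=8, slack=4)

Answer: music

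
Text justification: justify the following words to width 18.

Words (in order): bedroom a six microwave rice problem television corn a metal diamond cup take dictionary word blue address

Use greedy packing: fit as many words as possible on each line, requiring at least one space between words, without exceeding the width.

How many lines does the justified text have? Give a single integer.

Line 1: ['bedroom', 'a', 'six'] (min_width=13, slack=5)
Line 2: ['microwave', 'rice'] (min_width=14, slack=4)
Line 3: ['problem', 'television'] (min_width=18, slack=0)
Line 4: ['corn', 'a', 'metal'] (min_width=12, slack=6)
Line 5: ['diamond', 'cup', 'take'] (min_width=16, slack=2)
Line 6: ['dictionary', 'word'] (min_width=15, slack=3)
Line 7: ['blue', 'address'] (min_width=12, slack=6)
Total lines: 7

Answer: 7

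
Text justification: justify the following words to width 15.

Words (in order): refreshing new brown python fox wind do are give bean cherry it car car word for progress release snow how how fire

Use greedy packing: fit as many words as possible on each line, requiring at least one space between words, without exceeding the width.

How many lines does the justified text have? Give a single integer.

Answer: 9

Derivation:
Line 1: ['refreshing', 'new'] (min_width=14, slack=1)
Line 2: ['brown', 'python'] (min_width=12, slack=3)
Line 3: ['fox', 'wind', 'do', 'are'] (min_width=15, slack=0)
Line 4: ['give', 'bean'] (min_width=9, slack=6)
Line 5: ['cherry', 'it', 'car'] (min_width=13, slack=2)
Line 6: ['car', 'word', 'for'] (min_width=12, slack=3)
Line 7: ['progress'] (min_width=8, slack=7)
Line 8: ['release', 'snow'] (min_width=12, slack=3)
Line 9: ['how', 'how', 'fire'] (min_width=12, slack=3)
Total lines: 9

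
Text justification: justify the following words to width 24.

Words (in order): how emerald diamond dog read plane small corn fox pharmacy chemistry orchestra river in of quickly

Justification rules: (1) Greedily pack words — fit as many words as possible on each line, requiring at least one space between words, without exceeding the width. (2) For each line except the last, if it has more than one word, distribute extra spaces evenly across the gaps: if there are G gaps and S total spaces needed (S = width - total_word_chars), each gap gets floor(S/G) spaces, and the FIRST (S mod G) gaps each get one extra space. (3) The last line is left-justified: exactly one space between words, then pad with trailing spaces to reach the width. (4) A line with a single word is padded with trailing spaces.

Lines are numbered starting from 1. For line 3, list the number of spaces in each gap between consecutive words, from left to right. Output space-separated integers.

Line 1: ['how', 'emerald', 'diamond', 'dog'] (min_width=23, slack=1)
Line 2: ['read', 'plane', 'small', 'corn'] (min_width=21, slack=3)
Line 3: ['fox', 'pharmacy', 'chemistry'] (min_width=22, slack=2)
Line 4: ['orchestra', 'river', 'in', 'of'] (min_width=21, slack=3)
Line 5: ['quickly'] (min_width=7, slack=17)

Answer: 2 2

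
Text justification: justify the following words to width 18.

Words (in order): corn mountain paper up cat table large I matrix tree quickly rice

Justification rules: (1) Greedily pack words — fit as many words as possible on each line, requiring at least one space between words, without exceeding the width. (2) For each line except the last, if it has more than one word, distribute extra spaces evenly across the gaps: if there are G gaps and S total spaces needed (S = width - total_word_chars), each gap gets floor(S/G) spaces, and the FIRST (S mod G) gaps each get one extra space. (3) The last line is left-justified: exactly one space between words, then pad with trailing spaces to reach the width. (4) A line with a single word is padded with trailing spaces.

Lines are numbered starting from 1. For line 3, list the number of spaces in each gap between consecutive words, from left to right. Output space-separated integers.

Answer: 3 3

Derivation:
Line 1: ['corn', 'mountain'] (min_width=13, slack=5)
Line 2: ['paper', 'up', 'cat', 'table'] (min_width=18, slack=0)
Line 3: ['large', 'I', 'matrix'] (min_width=14, slack=4)
Line 4: ['tree', 'quickly', 'rice'] (min_width=17, slack=1)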